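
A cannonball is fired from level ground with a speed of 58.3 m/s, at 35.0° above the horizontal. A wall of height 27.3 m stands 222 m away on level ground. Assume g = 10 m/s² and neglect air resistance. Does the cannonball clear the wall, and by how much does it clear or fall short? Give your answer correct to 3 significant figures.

v_x = 58.3 cos 35.0° = 47.76 m/s; v_y0 = 58.3 sin 35.0° = 33.44 m/s.
Time to reach the wall: t = 222 / 47.76 = 4.648 s.
Height at that point: y = 33.44×4.648 − 5.000×4.648² = 47.41 m.
That is 47.41 − 27.3 = 20.1 m above the top of the wall, so the cannonball clears it.

Yes — it clears the wall by 20.1 m.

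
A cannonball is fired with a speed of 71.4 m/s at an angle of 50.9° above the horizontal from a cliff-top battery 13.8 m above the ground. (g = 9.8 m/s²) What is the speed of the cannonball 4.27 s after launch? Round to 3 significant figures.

v_x = 71.4 cos 50.9° = 45.03 m/s (constant).
v_y(t) = 71.4 sin 50.9° − g t = 55.41 − 9.8 × 4.27 = 13.56 m/s.
Speed = √(v_x² + v_y²) = √(2028 + 183.9) = 47.0 m/s.

47.0 m/s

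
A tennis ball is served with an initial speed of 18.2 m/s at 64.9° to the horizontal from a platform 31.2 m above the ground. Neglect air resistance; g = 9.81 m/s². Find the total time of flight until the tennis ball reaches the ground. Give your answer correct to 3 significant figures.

Vertical component: v_y = 18.2 sin 64.9° = 16.48 m/s.
Taking up as positive with launch at y = 31.2 m, landing at y = 0: 0 = 31.2 + 16.48 t − ½(9.81) t².
Solving 4.905 t² − 16.48 t − 31.2 = 0 gives t = [16.48 + √(16.48² + 4·4.905·31.2)] / 9.810 = 4.71 s.

4.71 s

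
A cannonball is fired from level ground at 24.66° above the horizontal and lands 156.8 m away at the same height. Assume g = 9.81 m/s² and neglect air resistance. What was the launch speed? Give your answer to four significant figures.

45.04 m/s

On level ground, R = v₀² sin(2θ) / g, so v₀ = √(R g / sin 2θ).
sin(2 × 24.66°) = 0.7584.
v₀ = √(156.8 × 9.81 / 0.7584) = √2028.2 = 45.04 m/s.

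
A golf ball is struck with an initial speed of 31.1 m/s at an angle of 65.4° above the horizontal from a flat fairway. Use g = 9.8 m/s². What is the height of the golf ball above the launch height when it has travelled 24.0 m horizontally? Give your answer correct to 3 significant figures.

v_x = 31.1 cos 65.4° = 12.95 m/s, v_y0 = 31.1 sin 65.4° = 28.28 m/s.
Time to reach x = 24.0 m: t = x / v_x = 24.0 / 12.95 = 1.853 s.
y = v_y0 t − ½ g t² = 28.28×1.853 − 4.900×1.853² = 35.6 m.

35.6 m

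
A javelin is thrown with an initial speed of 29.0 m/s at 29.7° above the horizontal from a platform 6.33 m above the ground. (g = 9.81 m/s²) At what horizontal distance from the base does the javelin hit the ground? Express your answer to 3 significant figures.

Components: v_x = 29.0 cos 29.7° = 25.19 m/s, v_y = 29.0 sin 29.7° = 14.37 m/s.
Vertical: 0 = 6.33 + 14.37 t − ½(9.81) t² ⇒ 4.905 t² − 14.37 t − 6.33 = 0.
t = [14.37 + √(206.5 + 124.2)] / 9.810 = 3.319 s.
Horizontal: R = v_x · t = 25.19 × 3.319 = 83.6 m.

83.6 m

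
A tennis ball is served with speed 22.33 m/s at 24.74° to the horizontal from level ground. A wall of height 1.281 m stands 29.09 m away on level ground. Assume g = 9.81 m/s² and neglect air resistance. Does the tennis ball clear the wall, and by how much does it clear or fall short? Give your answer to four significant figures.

Yes — it clears the wall by 2.032 m.

v_x = 22.33 cos 24.74° = 20.280 m/s; v_y0 = 22.33 sin 24.74° = 9.3451 m/s.
Time to reach the wall: t = 29.09 / 20.280 = 1.4344 s.
Height at that point: y = 9.3451×1.4344 − 4.905×1.4344² = 3.3126 m.
That is 3.3126 − 1.281 = 2.032 m above the top of the wall, so the tennis ball clears it.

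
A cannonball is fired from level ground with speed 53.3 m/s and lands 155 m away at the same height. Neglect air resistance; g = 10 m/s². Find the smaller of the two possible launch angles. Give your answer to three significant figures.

Level-ground range: R = v₀² sin(2θ)/g ⇒ sin 2θ = R g / v₀² = 155×10/53.3² = 0.5456.
2θ = arcsin(0.5456) = 33.07° or 180° − 33.07° = 146.93°.
So θ = 16.5° or θ = 73.5°.

16.5°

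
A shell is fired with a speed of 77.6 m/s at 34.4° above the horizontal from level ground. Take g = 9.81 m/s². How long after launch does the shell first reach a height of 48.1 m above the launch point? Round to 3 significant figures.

v_y0 = 77.6 sin 34.4° = 43.84 m/s.
Set y = v_y0 t − ½ g t² = 48.1: 4.905 t² − 43.84 t + 48.1 = 0.
t = [43.84 ± √(1922 − 943.7)] / 9.81 = (43.84 ± 31.28) / 9.81, giving t = 1.28 s or t = 7.66 s.
The shell is on the way up at the first time, so t = 1.28 s.

1.28 s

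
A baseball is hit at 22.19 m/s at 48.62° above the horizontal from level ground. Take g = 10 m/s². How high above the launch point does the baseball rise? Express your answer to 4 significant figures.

13.86 m

Vertical component of launch velocity: v_y = 22.19 sin 48.62° = 16.650 m/s.
At the highest point the vertical velocity is zero, so v_y² = 2 g h_max.
h_max = (16.650)² / (2 × 10) = 277.22 / 20.00 = 13.86 m.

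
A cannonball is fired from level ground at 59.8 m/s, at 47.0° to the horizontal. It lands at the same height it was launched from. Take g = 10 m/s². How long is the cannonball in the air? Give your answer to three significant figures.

8.75 s

Vertical component: v_y = 59.8 sin 47.0° = 43.73 m/s.
For a projectile landing at launch height, time of flight is t = 2 v_y / g = 2 × 43.73 / 10 = 8.75 s.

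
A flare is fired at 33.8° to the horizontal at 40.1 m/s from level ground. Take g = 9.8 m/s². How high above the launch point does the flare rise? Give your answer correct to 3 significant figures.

Vertical component of launch velocity: v_y = 40.1 sin 33.8° = 22.31 m/s.
At the highest point the vertical velocity is zero, so v_y² = 2 g h_max.
h_max = (22.31)² / (2 × 9.8) = 497.7 / 19.60 = 25.4 m.

25.4 m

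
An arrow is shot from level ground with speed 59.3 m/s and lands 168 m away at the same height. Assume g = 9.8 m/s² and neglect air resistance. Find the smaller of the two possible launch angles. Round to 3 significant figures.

Level-ground range: R = v₀² sin(2θ)/g ⇒ sin 2θ = R g / v₀² = 168×9.8/59.3² = 0.4682.
2θ = arcsin(0.4682) = 27.92° or 180° − 27.92° = 152.08°.
So θ = 14.0° or θ = 76.0°.

14.0°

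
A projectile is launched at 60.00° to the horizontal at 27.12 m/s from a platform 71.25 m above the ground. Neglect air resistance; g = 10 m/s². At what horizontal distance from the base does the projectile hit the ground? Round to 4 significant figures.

Components: v_x = 27.12 cos 60.00° = 13.560 m/s, v_y = 27.12 sin 60.00° = 23.487 m/s.
Vertical: 0 = 71.25 + 23.487 t − ½(10) t² ⇒ 5.000 t² − 23.487 t − 71.25 = 0.
t = [23.487 + √(551.64 + 1425.0)] / 10.00 = 6.7946 s.
Horizontal: R = v_x · t = 13.560 × 6.7946 = 92.13 m.

92.13 m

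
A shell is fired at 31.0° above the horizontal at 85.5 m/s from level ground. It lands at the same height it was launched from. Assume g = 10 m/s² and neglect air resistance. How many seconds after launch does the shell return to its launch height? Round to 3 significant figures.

8.81 s

Vertical component: v_y = 85.5 sin 31.0° = 44.04 m/s.
For a projectile landing at launch height, time of flight is t = 2 v_y / g = 2 × 44.04 / 10 = 8.81 s.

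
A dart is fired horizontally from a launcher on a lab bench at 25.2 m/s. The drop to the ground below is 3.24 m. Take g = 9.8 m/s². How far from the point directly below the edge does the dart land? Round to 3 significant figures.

Initial vertical velocity is zero, so the fall time comes from h = ½ g t²: t = √(2 × 3.24 / 9.8) = 0.8132 s.
Horizontal motion is uniform at 25.2 m/s, so x = 25.2 × 0.8132 = 20.5 m.

20.5 m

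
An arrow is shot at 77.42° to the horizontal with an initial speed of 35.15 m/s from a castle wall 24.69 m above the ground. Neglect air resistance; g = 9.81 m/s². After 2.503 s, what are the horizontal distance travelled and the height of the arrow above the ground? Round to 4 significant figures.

x = 19.16 m, y = 79.83 m

v_x = 35.15 cos 77.42° = 7.6558 m/s; v_y0 = 35.15 sin 77.42° = 34.306 m/s.
x = v_x t = 7.6558 × 2.503 = 19.16 m.
y = 24.69 + v_y0 t − ½ g t² = 79.83 m.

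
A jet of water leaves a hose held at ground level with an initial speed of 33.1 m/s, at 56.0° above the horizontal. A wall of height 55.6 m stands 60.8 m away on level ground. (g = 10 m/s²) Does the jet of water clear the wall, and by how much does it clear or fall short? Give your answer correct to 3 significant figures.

v_x = 33.1 cos 56.0° = 18.51 m/s; v_y0 = 33.1 sin 56.0° = 27.44 m/s.
Time to reach the wall: t = 60.8 / 18.51 = 3.285 s.
Height at that point: y = 27.44×3.285 − 5.000×3.285² = 36.18 m.
That is 55.6 − 36.18 = 19.4 m below the top of the wall, so the jet of water does not clear it.

No — it falls 19.4 m short of clearing the wall.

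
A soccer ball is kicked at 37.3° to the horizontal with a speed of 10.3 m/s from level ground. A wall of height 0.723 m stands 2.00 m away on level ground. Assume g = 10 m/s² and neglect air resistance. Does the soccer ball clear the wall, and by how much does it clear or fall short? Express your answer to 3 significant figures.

Yes — it clears the wall by 0.503 m.

v_x = 10.3 cos 37.3° = 8.193 m/s; v_y0 = 10.3 sin 37.3° = 6.242 m/s.
Time to reach the wall: t = 2.00 / 8.193 = 0.2441 s.
Height at that point: y = 6.242×0.2441 − 5.000×0.2441² = 1.226 m.
That is 1.226 − 0.723 = 0.503 m above the top of the wall, so the soccer ball clears it.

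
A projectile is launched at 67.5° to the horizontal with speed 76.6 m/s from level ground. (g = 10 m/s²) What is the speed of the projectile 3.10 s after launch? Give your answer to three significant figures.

49.4 m/s

v_x = 76.6 cos 67.5° = 29.31 m/s (constant).
v_y(t) = 76.6 sin 67.5° − g t = 70.77 − 10 × 3.10 = 39.77 m/s.
Speed = √(v_x² + v_y²) = √(859.1 + 1582) = 49.4 m/s.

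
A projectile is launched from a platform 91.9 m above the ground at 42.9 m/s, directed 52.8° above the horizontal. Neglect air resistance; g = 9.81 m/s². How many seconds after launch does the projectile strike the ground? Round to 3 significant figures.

Vertical component: v_y = 42.9 sin 52.8° = 34.17 m/s.
Taking up as positive with launch at y = 91.9 m, landing at y = 0: 0 = 91.9 + 34.17 t − ½(9.81) t².
Solving 4.905 t² − 34.17 t − 91.9 = 0 gives t = [34.17 + √(34.17² + 4·4.905·91.9)] / 9.810 = 9.04 s.

9.04 s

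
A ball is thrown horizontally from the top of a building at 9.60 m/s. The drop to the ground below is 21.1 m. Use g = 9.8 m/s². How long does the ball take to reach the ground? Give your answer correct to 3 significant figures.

The horizontal speed doesn't affect the fall. With v_y0 = 0, h = ½ g t².
t = √(2 × 21.1 / 9.8) = √4.306 = 2.08 s.

2.08 s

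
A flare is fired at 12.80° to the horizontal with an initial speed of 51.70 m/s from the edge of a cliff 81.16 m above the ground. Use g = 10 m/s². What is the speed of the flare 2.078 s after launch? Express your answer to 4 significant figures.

51.27 m/s

v_x = 51.70 cos 12.80° = 50.415 m/s (constant).
v_y(t) = 51.70 sin 12.80° − g t = 11.454 − 10 × 2.078 = -9.3260 m/s.
Speed = √(v_x² + v_y²) = √(2541.7 + 86.974) = 51.27 m/s.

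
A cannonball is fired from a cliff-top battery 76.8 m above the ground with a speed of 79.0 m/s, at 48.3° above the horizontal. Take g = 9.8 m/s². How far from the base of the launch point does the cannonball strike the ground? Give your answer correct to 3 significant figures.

Components: v_x = 79.0 cos 48.3° = 52.55 m/s, v_y = 79.0 sin 48.3° = 58.98 m/s.
Vertical: 0 = 76.8 + 58.98 t − ½(9.8) t² ⇒ 4.900 t² − 58.98 t − 76.8 = 0.
t = [58.98 + √(3479 + 1505)] / 9.800 = 13.22 s.
Horizontal: R = v_x · t = 52.55 × 13.22 = 695 m.

695 m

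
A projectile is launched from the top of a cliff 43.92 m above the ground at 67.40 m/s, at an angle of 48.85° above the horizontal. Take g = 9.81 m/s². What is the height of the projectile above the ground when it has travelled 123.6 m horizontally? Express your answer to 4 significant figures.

147.3 m

v_x = 67.40 cos 48.85° = 44.351 m/s, v_y0 = 67.40 sin 48.85° = 50.751 m/s.
Time to reach x = 123.6 m: t = x / v_x = 123.6 / 44.351 = 2.7869 s.
y = 43.92 + v_y0 t − ½ g t² = 43.92 + 50.751×2.7869 − 4.905×2.7869² = 147.3 m.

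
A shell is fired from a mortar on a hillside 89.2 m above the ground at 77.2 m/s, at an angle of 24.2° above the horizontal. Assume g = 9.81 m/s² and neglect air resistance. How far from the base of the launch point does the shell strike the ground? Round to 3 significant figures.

Components: v_x = 77.2 cos 24.2° = 70.42 m/s, v_y = 77.2 sin 24.2° = 31.65 m/s.
Vertical: 0 = 89.2 + 31.65 t − ½(9.81) t² ⇒ 4.905 t² − 31.65 t − 89.2 = 0.
t = [31.65 + √(1002 + 1750)] / 9.810 = 8.574 s.
Horizontal: R = v_x · t = 70.42 × 8.574 = 604 m.

604 m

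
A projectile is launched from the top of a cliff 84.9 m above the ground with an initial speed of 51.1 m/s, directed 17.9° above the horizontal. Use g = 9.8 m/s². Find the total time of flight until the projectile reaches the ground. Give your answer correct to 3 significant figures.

6.06 s

Vertical component: v_y = 51.1 sin 17.9° = 15.71 m/s.
Taking up as positive with launch at y = 84.9 m, landing at y = 0: 0 = 84.9 + 15.71 t − ½(9.8) t².
Solving 4.900 t² − 15.71 t − 84.9 = 0 gives t = [15.71 + √(15.71² + 4·4.900·84.9)] / 9.800 = 6.06 s.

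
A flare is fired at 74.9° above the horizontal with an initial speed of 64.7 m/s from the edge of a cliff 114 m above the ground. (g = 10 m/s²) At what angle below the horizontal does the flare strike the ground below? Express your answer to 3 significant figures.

v_x = 64.7 cos 74.9° = 16.85 m/s.
At impact |v_y| = √(v_y0² + 2 g h) = √(62.47² + 2×10×114) = 78.63 m/s.
Angle below horizontal = arctan(|v_y| / v_x) = arctan(78.63 / 16.85) = 77.9°.

77.9°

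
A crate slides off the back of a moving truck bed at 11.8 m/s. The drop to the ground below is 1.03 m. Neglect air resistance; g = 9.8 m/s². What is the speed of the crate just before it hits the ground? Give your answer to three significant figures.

12.6 m/s

Fall time: t = √(2 × 1.03 / 9.8) = 0.4585 s.
At impact: v_x = 11.8 m/s (unchanged), v_y = g t = 9.8 × 0.4585 = 4.493 m/s.
Speed = √(v_x² + v_y²) = √(139.2 + 20.19) = 12.6 m/s.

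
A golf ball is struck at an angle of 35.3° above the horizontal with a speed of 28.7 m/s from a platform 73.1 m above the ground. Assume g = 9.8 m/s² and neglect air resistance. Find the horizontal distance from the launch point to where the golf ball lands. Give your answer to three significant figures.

138 m

Components: v_x = 28.7 cos 35.3° = 23.42 m/s, v_y = 28.7 sin 35.3° = 16.58 m/s.
Vertical: 0 = 73.1 + 16.58 t − ½(9.8) t² ⇒ 4.900 t² − 16.58 t − 73.1 = 0.
t = [16.58 + √(274.9 + 1433)] / 9.800 = 5.909 s.
Horizontal: R = v_x · t = 23.42 × 5.909 = 138 m.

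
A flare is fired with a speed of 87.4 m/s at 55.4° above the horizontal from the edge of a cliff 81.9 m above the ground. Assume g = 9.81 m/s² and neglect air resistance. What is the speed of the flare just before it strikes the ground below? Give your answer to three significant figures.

v_x = 87.4 cos 55.4° = 49.63 m/s is unchanged throughout.
For the vertical component, v_y² = v_y0² + 2 g h = (71.94)² + 2×9.81×81.9 = 6782, so |v_y| = 82.35 m/s.
Impact speed = √(v_x² + v_y²) = √(2463 + 6782) = 96.2 m/s.

96.2 m/s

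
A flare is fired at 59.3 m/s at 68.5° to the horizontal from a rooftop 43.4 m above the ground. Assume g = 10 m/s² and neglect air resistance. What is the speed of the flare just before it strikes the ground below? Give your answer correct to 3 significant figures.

66.2 m/s

v_x = 59.3 cos 68.5° = 21.73 m/s is unchanged throughout.
For the vertical component, v_y² = v_y0² + 2 g h = (55.17)² + 2×10×43.4 = 3912, so |v_y| = 62.55 m/s.
Impact speed = √(v_x² + v_y²) = √(472.2 + 3912) = 66.2 m/s.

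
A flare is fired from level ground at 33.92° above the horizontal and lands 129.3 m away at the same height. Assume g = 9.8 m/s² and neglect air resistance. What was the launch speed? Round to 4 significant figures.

36.99 m/s

On level ground, R = v₀² sin(2θ) / g, so v₀ = √(R g / sin 2θ).
sin(2 × 33.92°) = 0.9261.
v₀ = √(129.3 × 9.8 / 0.9261) = √1368.3 = 36.99 m/s.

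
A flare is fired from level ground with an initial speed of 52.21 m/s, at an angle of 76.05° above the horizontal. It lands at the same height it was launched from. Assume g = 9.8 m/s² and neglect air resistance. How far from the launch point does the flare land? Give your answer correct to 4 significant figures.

130.2 m

Components: v_x = 52.21 cos 76.05° = 12.587 m/s, v_y = 52.21 sin 76.05° = 50.670 m/s.
Time of flight (same landing height): t = 2 v_y / g = 2 × 50.670 / 9.8 = 10.341 s.
Range: R = v_x · t = 12.587 × 10.341 = 130.2 m.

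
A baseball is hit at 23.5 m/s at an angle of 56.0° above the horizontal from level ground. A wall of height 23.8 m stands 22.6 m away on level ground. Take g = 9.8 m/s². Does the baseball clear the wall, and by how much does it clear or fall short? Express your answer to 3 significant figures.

No — it falls 4.79 m short of clearing the wall.

v_x = 23.5 cos 56.0° = 13.14 m/s; v_y0 = 23.5 sin 56.0° = 19.48 m/s.
Time to reach the wall: t = 22.6 / 13.14 = 1.720 s.
Height at that point: y = 19.48×1.720 − 4.900×1.720² = 19.01 m.
That is 23.8 − 19.01 = 4.79 m below the top of the wall, so the baseball does not clear it.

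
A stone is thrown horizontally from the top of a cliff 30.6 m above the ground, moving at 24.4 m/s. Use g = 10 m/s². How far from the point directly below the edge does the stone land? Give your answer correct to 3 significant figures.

Initial vertical velocity is zero, so the fall time comes from h = ½ g t²: t = √(2 × 30.6 / 10) = 2.474 s.
Horizontal motion is uniform at 24.4 m/s, so x = 24.4 × 2.474 = 60.4 m.

60.4 m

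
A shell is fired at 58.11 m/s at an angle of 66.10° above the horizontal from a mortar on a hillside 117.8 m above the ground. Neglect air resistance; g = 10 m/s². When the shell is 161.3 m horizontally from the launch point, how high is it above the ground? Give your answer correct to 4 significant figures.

247.1 m

v_x = 58.11 cos 66.10° = 23.543 m/s, v_y0 = 58.11 sin 66.10° = 53.127 m/s.
Time to reach x = 161.3 m: t = x / v_x = 161.3 / 23.543 = 6.8513 s.
y = 117.8 + v_y0 t − ½ g t² = 117.8 + 53.127×6.8513 − 5.000×6.8513² = 247.1 m.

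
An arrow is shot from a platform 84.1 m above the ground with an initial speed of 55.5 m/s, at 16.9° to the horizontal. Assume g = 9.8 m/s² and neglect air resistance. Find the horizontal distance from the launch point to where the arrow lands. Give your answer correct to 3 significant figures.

Components: v_x = 55.5 cos 16.9° = 53.10 m/s, v_y = 55.5 sin 16.9° = 16.13 m/s.
Vertical: 0 = 84.1 + 16.13 t − ½(9.8) t² ⇒ 4.900 t² − 16.13 t − 84.1 = 0.
t = [16.13 + √(260.2 + 1648)] / 9.800 = 6.103 s.
Horizontal: R = v_x · t = 53.10 × 6.103 = 324 m.

324 m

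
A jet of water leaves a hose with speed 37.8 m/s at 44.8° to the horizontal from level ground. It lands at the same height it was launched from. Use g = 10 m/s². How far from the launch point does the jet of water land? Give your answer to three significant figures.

143 m

For level ground, R = v₀² sin(2θ) / g.
sin(2 × 44.8°) = sin 89.60° = 1.0000.
R = (37.8)² × 1.0000 / 10 = 143 m.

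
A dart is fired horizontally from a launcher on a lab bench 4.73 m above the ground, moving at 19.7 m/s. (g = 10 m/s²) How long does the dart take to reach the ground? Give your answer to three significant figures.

0.973 s

The horizontal speed doesn't affect the fall. With v_y0 = 0, h = ½ g t².
t = √(2 × 4.73 / 10) = √0.9460 = 0.973 s.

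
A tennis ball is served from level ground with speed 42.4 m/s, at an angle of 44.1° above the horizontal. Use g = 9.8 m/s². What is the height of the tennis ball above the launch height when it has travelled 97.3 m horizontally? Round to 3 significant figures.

44.3 m

v_x = 42.4 cos 44.1° = 30.45 m/s, v_y0 = 42.4 sin 44.1° = 29.51 m/s.
Time to reach x = 97.3 m: t = x / v_x = 97.3 / 30.45 = 3.195 s.
y = v_y0 t − ½ g t² = 29.51×3.195 − 4.900×3.195² = 44.3 m.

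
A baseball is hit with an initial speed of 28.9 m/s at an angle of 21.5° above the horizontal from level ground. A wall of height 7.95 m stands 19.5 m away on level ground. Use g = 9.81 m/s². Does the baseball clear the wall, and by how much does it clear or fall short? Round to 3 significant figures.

No — it falls 2.85 m short of clearing the wall.

v_x = 28.9 cos 21.5° = 26.89 m/s; v_y0 = 28.9 sin 21.5° = 10.59 m/s.
Time to reach the wall: t = 19.5 / 26.89 = 0.7252 s.
Height at that point: y = 10.59×0.7252 − 4.905×0.7252² = 5.100 m.
That is 7.95 − 5.100 = 2.85 m below the top of the wall, so the baseball does not clear it.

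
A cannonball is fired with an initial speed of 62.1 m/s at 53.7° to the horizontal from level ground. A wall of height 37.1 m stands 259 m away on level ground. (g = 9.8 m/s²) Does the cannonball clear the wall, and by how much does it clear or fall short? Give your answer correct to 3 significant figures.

v_x = 62.1 cos 53.7° = 36.76 m/s; v_y0 = 62.1 sin 53.7° = 50.05 m/s.
Time to reach the wall: t = 259 / 36.76 = 7.046 s.
Height at that point: y = 50.05×7.046 − 4.900×7.046² = 109.4 m.
That is 109.4 − 37.1 = 72.3 m above the top of the wall, so the cannonball clears it.

Yes — it clears the wall by 72.3 m.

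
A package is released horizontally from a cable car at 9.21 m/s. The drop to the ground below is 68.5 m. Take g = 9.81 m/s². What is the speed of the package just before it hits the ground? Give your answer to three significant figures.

37.8 m/s

Fall time: t = √(2 × 68.5 / 9.81) = 3.737 s.
At impact: v_x = 9.21 m/s (unchanged), v_y = g t = 9.81 × 3.737 = 36.66 m/s.
Speed = √(v_x² + v_y²) = √(84.82 + 1344) = 37.8 m/s.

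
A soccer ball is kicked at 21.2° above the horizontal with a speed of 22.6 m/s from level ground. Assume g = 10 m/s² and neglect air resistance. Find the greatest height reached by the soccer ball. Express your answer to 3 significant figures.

3.34 m

Vertical component of launch velocity: v_y = 22.6 sin 21.2° = 8.173 m/s.
At the highest point the vertical velocity is zero, so v_y² = 2 g h_max.
h_max = (8.173)² / (2 × 10) = 66.80 / 20.00 = 3.34 m.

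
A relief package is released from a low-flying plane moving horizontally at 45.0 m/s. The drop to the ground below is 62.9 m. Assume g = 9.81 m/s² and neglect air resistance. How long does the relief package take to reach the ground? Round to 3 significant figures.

The horizontal speed doesn't affect the fall. With v_y0 = 0, h = ½ g t².
t = √(2 × 62.9 / 9.81) = √12.82 = 3.58 s.

3.58 s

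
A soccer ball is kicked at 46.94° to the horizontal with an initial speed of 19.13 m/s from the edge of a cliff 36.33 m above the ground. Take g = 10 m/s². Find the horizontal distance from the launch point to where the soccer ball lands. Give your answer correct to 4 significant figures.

57.91 m

Components: v_x = 19.13 cos 46.94° = 13.061 m/s, v_y = 19.13 sin 46.94° = 13.977 m/s.
Vertical: 0 = 36.33 + 13.977 t − ½(10) t² ⇒ 5.000 t² − 13.977 t − 36.33 = 0.
t = [13.977 + √(195.36 + 726.60)] / 10.00 = 4.4341 s.
Horizontal: R = v_x · t = 13.061 × 4.4341 = 57.91 m.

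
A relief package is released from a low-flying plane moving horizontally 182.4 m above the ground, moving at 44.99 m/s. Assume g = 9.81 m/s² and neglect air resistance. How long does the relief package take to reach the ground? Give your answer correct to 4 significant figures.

The horizontal speed doesn't affect the fall. With v_y0 = 0, h = ½ g t².
t = √(2 × 182.4 / 9.81) = √37.187 = 6.098 s.

6.098 s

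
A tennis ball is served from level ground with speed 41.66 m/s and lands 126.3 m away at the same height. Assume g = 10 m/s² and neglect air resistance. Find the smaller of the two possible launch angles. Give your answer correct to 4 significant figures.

23.35°

Level-ground range: R = v₀² sin(2θ)/g ⇒ sin 2θ = R g / v₀² = 126.3×10/41.66² = 0.7277.
2θ = arcsin(0.7277) = 46.694° or 180° − 46.694° = 133.306°.
So θ = 23.35° or θ = 66.65°.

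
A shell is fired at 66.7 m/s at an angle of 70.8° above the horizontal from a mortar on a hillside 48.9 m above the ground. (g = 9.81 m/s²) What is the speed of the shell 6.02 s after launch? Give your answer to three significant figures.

v_x = 66.7 cos 70.8° = 21.94 m/s (constant).
v_y(t) = 66.7 sin 70.8° − g t = 62.99 − 9.81 × 6.02 = 3.934 m/s.
Speed = √(v_x² + v_y²) = √(481.4 + 15.48) = 22.3 m/s.

22.3 m/s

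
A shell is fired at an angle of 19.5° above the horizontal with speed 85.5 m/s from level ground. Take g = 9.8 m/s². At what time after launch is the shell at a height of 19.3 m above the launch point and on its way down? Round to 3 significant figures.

5.04 s

v_y0 = 85.5 sin 19.5° = 28.54 m/s.
Set y = v_y0 t − ½ g t² = 19.3: 4.900 t² − 28.54 t + 19.3 = 0.
t = [28.54 ± √(814.5 − 378.3)] / 9.8 = (28.54 ± 20.89) / 9.8, giving t = 0.781 s or t = 5.04 s.
On the way down corresponds to the larger root: t = 5.04 s.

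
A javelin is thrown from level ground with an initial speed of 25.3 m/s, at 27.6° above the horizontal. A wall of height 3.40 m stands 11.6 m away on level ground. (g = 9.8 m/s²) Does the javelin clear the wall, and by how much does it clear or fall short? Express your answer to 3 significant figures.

v_x = 25.3 cos 27.6° = 22.42 m/s; v_y0 = 25.3 sin 27.6° = 11.72 m/s.
Time to reach the wall: t = 11.6 / 22.42 = 0.5174 s.
Height at that point: y = 11.72×0.5174 − 4.900×0.5174² = 4.752 m.
That is 4.752 − 3.40 = 1.35 m above the top of the wall, so the javelin clears it.

Yes — it clears the wall by 1.35 m.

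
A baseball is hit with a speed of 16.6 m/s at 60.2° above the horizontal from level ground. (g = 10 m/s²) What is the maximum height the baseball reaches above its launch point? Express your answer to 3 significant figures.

Vertical component of launch velocity: v_y = 16.6 sin 60.2° = 14.40 m/s.
At the highest point the vertical velocity is zero, so v_y² = 2 g h_max.
h_max = (14.40)² / (2 × 10) = 207.4 / 20.00 = 10.4 m.

10.4 m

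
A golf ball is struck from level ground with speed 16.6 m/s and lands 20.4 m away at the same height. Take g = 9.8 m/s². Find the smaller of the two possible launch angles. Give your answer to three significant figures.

Level-ground range: R = v₀² sin(2θ)/g ⇒ sin 2θ = R g / v₀² = 20.4×9.8/16.6² = 0.7255.
2θ = arcsin(0.7255) = 46.51° or 180° − 46.51° = 133.49°.
So θ = 23.3° or θ = 66.7°.

23.3°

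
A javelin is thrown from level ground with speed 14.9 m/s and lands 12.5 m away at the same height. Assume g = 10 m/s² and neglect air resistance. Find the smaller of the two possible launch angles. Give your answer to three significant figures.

17.1°

Level-ground range: R = v₀² sin(2θ)/g ⇒ sin 2θ = R g / v₀² = 12.5×10/14.9² = 0.5630.
2θ = arcsin(0.5630) = 34.26° or 180° − 34.26° = 145.74°.
So θ = 17.1° or θ = 72.9°.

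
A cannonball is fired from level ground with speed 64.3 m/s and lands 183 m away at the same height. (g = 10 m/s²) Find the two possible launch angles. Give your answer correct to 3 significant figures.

Level-ground range: R = v₀² sin(2θ)/g ⇒ sin 2θ = R g / v₀² = 183×10/64.3² = 0.4426.
2θ = arcsin(0.4426) = 26.27° or 180° − 26.27° = 153.73°.
So θ = 13.1° or θ = 76.9°.

13.1° and 76.9°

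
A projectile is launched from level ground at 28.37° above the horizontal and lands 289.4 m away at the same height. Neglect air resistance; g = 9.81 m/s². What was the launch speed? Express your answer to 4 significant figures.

58.27 m/s

On level ground, R = v₀² sin(2θ) / g, so v₀ = √(R g / sin 2θ).
sin(2 × 28.37°) = 0.8362.
v₀ = √(289.4 × 9.81 / 0.8362) = √3395.1 = 58.27 m/s.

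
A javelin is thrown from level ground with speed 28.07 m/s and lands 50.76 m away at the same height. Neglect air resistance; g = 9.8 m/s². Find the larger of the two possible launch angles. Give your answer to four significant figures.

Level-ground range: R = v₀² sin(2θ)/g ⇒ sin 2θ = R g / v₀² = 50.76×9.8/28.07² = 0.6313.
2θ = arcsin(0.6313) = 39.146° or 180° − 39.146° = 140.854°.
So θ = 19.57° or θ = 70.43°.

70.43°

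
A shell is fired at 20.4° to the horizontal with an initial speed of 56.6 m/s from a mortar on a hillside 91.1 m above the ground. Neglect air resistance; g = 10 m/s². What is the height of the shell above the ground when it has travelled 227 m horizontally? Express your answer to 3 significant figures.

v_x = 56.6 cos 20.4° = 53.05 m/s, v_y0 = 56.6 sin 20.4° = 19.73 m/s.
Time to reach x = 227 m: t = x / v_x = 227 / 53.05 = 4.279 s.
y = 91.1 + v_y0 t − ½ g t² = 91.1 + 19.73×4.279 − 5.000×4.279² = 84.0 m.

84.0 m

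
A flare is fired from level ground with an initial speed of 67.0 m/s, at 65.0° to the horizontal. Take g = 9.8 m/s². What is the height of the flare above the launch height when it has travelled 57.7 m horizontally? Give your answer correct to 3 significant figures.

103 m

v_x = 67.0 cos 65.0° = 28.32 m/s, v_y0 = 67.0 sin 65.0° = 60.72 m/s.
Time to reach x = 57.7 m: t = x / v_x = 57.7 / 28.32 = 2.037 s.
y = v_y0 t − ½ g t² = 60.72×2.037 − 4.900×2.037² = 103 m.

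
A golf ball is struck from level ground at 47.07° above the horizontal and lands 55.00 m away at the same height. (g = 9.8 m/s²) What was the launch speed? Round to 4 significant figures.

23.25 m/s

On level ground, R = v₀² sin(2θ) / g, so v₀ = √(R g / sin 2θ).
sin(2 × 47.07°) = 0.9974.
v₀ = √(55.00 × 9.8 / 0.9974) = √540.41 = 23.25 m/s.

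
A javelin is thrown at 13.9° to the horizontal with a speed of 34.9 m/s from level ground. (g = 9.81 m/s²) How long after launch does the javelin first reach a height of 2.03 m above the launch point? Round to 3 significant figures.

v_y0 = 34.9 sin 13.9° = 8.384 m/s.
Set y = v_y0 t − ½ g t² = 2.03: 4.905 t² − 8.384 t + 2.03 = 0.
t = [8.384 ± √(70.29 − 39.83)] / 9.81 = (8.384 ± 5.519) / 9.81, giving t = 0.292 s or t = 1.42 s.
The javelin is on the way up at the first time, so t = 0.292 s.

0.292 s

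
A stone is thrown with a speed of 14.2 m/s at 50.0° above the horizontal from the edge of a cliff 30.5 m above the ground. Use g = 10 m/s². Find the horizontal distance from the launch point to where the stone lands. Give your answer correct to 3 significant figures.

Components: v_x = 14.2 cos 50.0° = 9.128 m/s, v_y = 14.2 sin 50.0° = 10.88 m/s.
Vertical: 0 = 30.5 + 10.88 t − ½(10) t² ⇒ 5.000 t² − 10.88 t − 30.5 = 0.
t = [10.88 + √(118.4 + 610.0)] / 10.00 = 3.787 s.
Horizontal: R = v_x · t = 9.128 × 3.787 = 34.6 m.

34.6 m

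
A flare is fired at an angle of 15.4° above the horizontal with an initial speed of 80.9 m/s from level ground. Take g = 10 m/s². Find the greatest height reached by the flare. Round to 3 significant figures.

23.1 m

Vertical component of launch velocity: v_y = 80.9 sin 15.4° = 21.48 m/s.
At the highest point the vertical velocity is zero, so v_y² = 2 g h_max.
h_max = (21.48)² / (2 × 10) = 461.4 / 20.00 = 23.1 m.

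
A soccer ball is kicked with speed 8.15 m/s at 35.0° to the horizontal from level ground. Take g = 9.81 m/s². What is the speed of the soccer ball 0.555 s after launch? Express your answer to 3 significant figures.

v_x = 8.15 cos 35.0° = 6.676 m/s (constant).
v_y(t) = 8.15 sin 35.0° − g t = 4.675 − 9.81 × 0.555 = -0.7696 m/s.
Speed = √(v_x² + v_y²) = √(44.57 + 0.5923) = 6.72 m/s.

6.72 m/s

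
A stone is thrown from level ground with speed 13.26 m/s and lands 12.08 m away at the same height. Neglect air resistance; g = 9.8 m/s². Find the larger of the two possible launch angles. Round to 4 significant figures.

68.84°

Level-ground range: R = v₀² sin(2θ)/g ⇒ sin 2θ = R g / v₀² = 12.08×9.8/13.26² = 0.6733.
2θ = arcsin(0.6733) = 42.322° or 180° − 42.322° = 137.678°.
So θ = 21.16° or θ = 68.84°.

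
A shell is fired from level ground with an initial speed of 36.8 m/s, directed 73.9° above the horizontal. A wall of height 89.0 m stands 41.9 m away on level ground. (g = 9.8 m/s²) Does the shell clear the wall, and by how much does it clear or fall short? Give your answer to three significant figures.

v_x = 36.8 cos 73.9° = 10.21 m/s; v_y0 = 36.8 sin 73.9° = 35.36 m/s.
Time to reach the wall: t = 41.9 / 10.21 = 4.104 s.
Height at that point: y = 35.36×4.104 − 4.900×4.104² = 62.59 m.
That is 89.0 − 62.59 = 26.4 m below the top of the wall, so the shell does not clear it.

No — it falls 26.4 m short of clearing the wall.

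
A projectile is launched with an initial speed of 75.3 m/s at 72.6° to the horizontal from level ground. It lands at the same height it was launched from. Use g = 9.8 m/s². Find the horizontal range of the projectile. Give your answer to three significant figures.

330 m

Components: v_x = 75.3 cos 72.6° = 22.52 m/s, v_y = 75.3 sin 72.6° = 71.85 m/s.
Time of flight (same landing height): t = 2 v_y / g = 2 × 71.85 / 9.8 = 14.66 s.
Range: R = v_x · t = 22.52 × 14.66 = 330 m.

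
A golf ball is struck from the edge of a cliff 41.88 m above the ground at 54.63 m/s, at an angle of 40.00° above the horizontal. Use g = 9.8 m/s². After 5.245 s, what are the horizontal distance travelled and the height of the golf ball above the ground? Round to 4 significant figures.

v_x = 54.63 cos 40.00° = 41.849 m/s; v_y0 = 54.63 sin 40.00° = 35.115 m/s.
x = v_x t = 41.849 × 5.245 = 219.5 m.
y = 41.88 + v_y0 t − ½ g t² = 91.26 m.

x = 219.5 m, y = 91.26 m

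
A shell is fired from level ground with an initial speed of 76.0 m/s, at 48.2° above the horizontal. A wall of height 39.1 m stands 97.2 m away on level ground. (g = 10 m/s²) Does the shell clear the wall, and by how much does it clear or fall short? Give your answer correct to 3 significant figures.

v_x = 76.0 cos 48.2° = 50.66 m/s; v_y0 = 76.0 sin 48.2° = 56.66 m/s.
Time to reach the wall: t = 97.2 / 50.66 = 1.919 s.
Height at that point: y = 56.66×1.919 − 5.000×1.919² = 90.32 m.
That is 90.32 − 39.1 = 51.2 m above the top of the wall, so the shell clears it.

Yes — it clears the wall by 51.2 m.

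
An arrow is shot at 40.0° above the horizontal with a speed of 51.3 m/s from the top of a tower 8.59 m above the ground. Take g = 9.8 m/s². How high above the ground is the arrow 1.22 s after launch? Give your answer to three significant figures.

41.5 m

v_y0 = 51.3 sin 40.0° = 32.98 m/s.
y(t) = 8.59 + v_y0 t − ½ g t² = 8.59 + 32.98×1.22 − ½×9.8×1.22² = 41.5 m.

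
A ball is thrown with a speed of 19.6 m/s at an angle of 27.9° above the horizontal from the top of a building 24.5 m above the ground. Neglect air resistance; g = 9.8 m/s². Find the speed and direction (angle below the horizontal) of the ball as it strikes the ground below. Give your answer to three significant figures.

29.4 m/s at 53.9° below the horizontal

v_x = 19.6 cos 27.9° = 17.32 m/s (constant).
|v_y| at impact = √((9.171)² + 2×9.8×24.5) = 23.76 m/s.
Speed = √(17.32² + 23.76²) = 29.4 m/s; angle = arctan(23.76/17.32) = 53.9° below horizontal.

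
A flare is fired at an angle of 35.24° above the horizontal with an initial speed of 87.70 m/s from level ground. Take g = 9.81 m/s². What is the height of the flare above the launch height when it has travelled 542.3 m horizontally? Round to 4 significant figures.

102.0 m

v_x = 87.70 cos 35.24° = 71.628 m/s, v_y0 = 87.70 sin 35.24° = 50.603 m/s.
Time to reach x = 542.3 m: t = x / v_x = 542.3 / 71.628 = 7.5711 s.
y = v_y0 t − ½ g t² = 50.603×7.5711 − 4.905×7.5711² = 102.0 m.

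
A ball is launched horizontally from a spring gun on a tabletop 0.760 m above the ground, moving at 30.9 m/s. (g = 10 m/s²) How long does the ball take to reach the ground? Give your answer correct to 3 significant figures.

The horizontal speed doesn't affect the fall. With v_y0 = 0, h = ½ g t².
t = √(2 × 0.760 / 10) = √0.1520 = 0.390 s.

0.390 s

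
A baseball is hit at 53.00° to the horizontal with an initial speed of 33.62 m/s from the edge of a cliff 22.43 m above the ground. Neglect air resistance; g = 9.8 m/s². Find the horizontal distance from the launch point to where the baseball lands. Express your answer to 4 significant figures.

125.8 m

Components: v_x = 33.62 cos 53.00° = 20.233 m/s, v_y = 33.62 sin 53.00° = 26.850 m/s.
Vertical: 0 = 22.43 + 26.850 t − ½(9.8) t² ⇒ 4.900 t² − 26.850 t − 22.43 = 0.
t = [26.850 + √(720.92 + 439.63)] / 9.800 = 6.2160 s.
Horizontal: R = v_x · t = 20.233 × 6.2160 = 125.8 m.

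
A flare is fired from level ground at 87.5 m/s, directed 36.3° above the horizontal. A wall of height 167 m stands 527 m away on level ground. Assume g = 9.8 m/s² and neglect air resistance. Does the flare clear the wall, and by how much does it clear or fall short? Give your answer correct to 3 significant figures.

No — it falls 53.5 m short of clearing the wall.

v_x = 87.5 cos 36.3° = 70.52 m/s; v_y0 = 87.5 sin 36.3° = 51.80 m/s.
Time to reach the wall: t = 527 / 70.52 = 7.473 s.
Height at that point: y = 51.80×7.473 − 4.900×7.473² = 113.5 m.
That is 167 − 113.5 = 53.5 m below the top of the wall, so the flare does not clear it.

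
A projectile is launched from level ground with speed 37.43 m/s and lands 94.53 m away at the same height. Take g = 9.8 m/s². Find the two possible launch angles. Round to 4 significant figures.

20.70° and 69.30°

Level-ground range: R = v₀² sin(2θ)/g ⇒ sin 2θ = R g / v₀² = 94.53×9.8/37.43² = 0.6612.
2θ = arcsin(0.6612) = 41.391° or 180° − 41.391° = 138.609°.
So θ = 20.70° or θ = 69.30°.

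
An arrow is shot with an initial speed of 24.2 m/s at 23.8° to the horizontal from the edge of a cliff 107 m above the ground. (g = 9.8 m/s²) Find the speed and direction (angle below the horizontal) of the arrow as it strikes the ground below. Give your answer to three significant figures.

51.8 m/s at 64.7° below the horizontal

v_x = 24.2 cos 23.8° = 22.14 m/s (constant).
|v_y| at impact = √((9.766)² + 2×9.8×107) = 46.82 m/s.
Speed = √(22.14² + 46.82²) = 51.8 m/s; angle = arctan(46.82/22.14) = 64.7° below horizontal.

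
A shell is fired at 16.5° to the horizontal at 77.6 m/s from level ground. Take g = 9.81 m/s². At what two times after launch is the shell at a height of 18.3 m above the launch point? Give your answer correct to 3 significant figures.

1.10 s and 3.39 s

v_y0 = 77.6 sin 16.5° = 22.04 m/s.
Set y = v_y0 t − ½ g t² = 18.3: 4.905 t² − 22.04 t + 18.3 = 0.
t = [22.04 ± √(485.8 − 359.0)] / 9.81 = (22.04 ± 11.26) / 9.81, giving t = 1.10 s or t = 3.39 s.
So the shell is at 18.3 m at t = 1.10 s (rising) and t = 3.39 s (falling).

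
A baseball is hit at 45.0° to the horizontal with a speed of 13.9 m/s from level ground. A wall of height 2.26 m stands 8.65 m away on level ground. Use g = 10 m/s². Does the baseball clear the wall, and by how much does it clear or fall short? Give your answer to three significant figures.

v_x = 13.9 cos 45.0° = 9.829 m/s; v_y0 = 13.9 sin 45.0° = 9.829 m/s.
Time to reach the wall: t = 8.65 / 9.829 = 0.8800 s.
Height at that point: y = 9.829×0.8800 − 5.000×0.8800² = 4.778 m.
That is 4.778 − 2.26 = 2.52 m above the top of the wall, so the baseball clears it.

Yes — it clears the wall by 2.52 m.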